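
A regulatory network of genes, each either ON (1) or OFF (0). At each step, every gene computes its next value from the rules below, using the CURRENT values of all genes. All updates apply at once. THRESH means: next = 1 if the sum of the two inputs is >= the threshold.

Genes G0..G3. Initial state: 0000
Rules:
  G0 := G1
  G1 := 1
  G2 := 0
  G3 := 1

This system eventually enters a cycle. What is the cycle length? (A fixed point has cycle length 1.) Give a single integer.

Step 0: 0000
Step 1: G0=G1=0 G1=1(const) G2=0(const) G3=1(const) -> 0101
Step 2: G0=G1=1 G1=1(const) G2=0(const) G3=1(const) -> 1101
Step 3: G0=G1=1 G1=1(const) G2=0(const) G3=1(const) -> 1101
State from step 3 equals state from step 2 -> cycle length 1

Answer: 1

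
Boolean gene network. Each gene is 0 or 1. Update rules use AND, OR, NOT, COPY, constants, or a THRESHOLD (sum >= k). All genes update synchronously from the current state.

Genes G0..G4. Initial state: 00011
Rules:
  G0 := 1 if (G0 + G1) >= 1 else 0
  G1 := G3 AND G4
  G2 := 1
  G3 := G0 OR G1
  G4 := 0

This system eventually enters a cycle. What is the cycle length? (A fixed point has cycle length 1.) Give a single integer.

Step 0: 00011
Step 1: G0=(0+0>=1)=0 G1=G3&G4=1&1=1 G2=1(const) G3=G0|G1=0|0=0 G4=0(const) -> 01100
Step 2: G0=(0+1>=1)=1 G1=G3&G4=0&0=0 G2=1(const) G3=G0|G1=0|1=1 G4=0(const) -> 10110
Step 3: G0=(1+0>=1)=1 G1=G3&G4=1&0=0 G2=1(const) G3=G0|G1=1|0=1 G4=0(const) -> 10110
State from step 3 equals state from step 2 -> cycle length 1

Answer: 1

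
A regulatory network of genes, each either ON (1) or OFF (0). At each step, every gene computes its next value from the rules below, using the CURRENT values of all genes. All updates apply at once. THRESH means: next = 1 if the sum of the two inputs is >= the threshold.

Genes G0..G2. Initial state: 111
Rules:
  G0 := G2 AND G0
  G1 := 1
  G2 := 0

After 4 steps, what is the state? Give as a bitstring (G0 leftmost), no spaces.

Step 1: G0=G2&G0=1&1=1 G1=1(const) G2=0(const) -> 110
Step 2: G0=G2&G0=0&1=0 G1=1(const) G2=0(const) -> 010
Step 3: G0=G2&G0=0&0=0 G1=1(const) G2=0(const) -> 010
Step 4: G0=G2&G0=0&0=0 G1=1(const) G2=0(const) -> 010

010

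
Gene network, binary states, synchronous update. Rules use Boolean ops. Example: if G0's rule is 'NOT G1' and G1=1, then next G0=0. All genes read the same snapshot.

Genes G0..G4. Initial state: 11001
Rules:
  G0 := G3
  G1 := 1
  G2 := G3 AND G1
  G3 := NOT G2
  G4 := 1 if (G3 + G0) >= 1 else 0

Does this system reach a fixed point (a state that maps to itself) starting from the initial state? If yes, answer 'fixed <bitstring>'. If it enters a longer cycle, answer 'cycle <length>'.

Step 0: 11001
Step 1: G0=G3=0 G1=1(const) G2=G3&G1=0&1=0 G3=NOT G2=NOT 0=1 G4=(0+1>=1)=1 -> 01011
Step 2: G0=G3=1 G1=1(const) G2=G3&G1=1&1=1 G3=NOT G2=NOT 0=1 G4=(1+0>=1)=1 -> 11111
Step 3: G0=G3=1 G1=1(const) G2=G3&G1=1&1=1 G3=NOT G2=NOT 1=0 G4=(1+1>=1)=1 -> 11101
Step 4: G0=G3=0 G1=1(const) G2=G3&G1=0&1=0 G3=NOT G2=NOT 1=0 G4=(0+1>=1)=1 -> 01001
Step 5: G0=G3=0 G1=1(const) G2=G3&G1=0&1=0 G3=NOT G2=NOT 0=1 G4=(0+0>=1)=0 -> 01010
Step 6: G0=G3=1 G1=1(const) G2=G3&G1=1&1=1 G3=NOT G2=NOT 0=1 G4=(1+0>=1)=1 -> 11111
Cycle of length 4 starting at step 2 -> no fixed point

Answer: cycle 4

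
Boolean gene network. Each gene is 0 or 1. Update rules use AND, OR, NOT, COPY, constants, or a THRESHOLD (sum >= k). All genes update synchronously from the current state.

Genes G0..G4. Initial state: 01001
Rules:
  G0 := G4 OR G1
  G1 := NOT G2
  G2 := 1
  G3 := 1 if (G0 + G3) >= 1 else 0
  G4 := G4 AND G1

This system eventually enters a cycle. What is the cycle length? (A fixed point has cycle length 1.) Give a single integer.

Step 0: 01001
Step 1: G0=G4|G1=1|1=1 G1=NOT G2=NOT 0=1 G2=1(const) G3=(0+0>=1)=0 G4=G4&G1=1&1=1 -> 11101
Step 2: G0=G4|G1=1|1=1 G1=NOT G2=NOT 1=0 G2=1(const) G3=(1+0>=1)=1 G4=G4&G1=1&1=1 -> 10111
Step 3: G0=G4|G1=1|0=1 G1=NOT G2=NOT 1=0 G2=1(const) G3=(1+1>=1)=1 G4=G4&G1=1&0=0 -> 10110
Step 4: G0=G4|G1=0|0=0 G1=NOT G2=NOT 1=0 G2=1(const) G3=(1+1>=1)=1 G4=G4&G1=0&0=0 -> 00110
Step 5: G0=G4|G1=0|0=0 G1=NOT G2=NOT 1=0 G2=1(const) G3=(0+1>=1)=1 G4=G4&G1=0&0=0 -> 00110
State from step 5 equals state from step 4 -> cycle length 1

Answer: 1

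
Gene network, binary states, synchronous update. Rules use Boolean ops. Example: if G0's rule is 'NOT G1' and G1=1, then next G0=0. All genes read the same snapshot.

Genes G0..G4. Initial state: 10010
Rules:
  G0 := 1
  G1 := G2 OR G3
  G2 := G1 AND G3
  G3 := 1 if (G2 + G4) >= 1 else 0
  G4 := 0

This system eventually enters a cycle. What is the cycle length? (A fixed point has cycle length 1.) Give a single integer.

Answer: 1

Derivation:
Step 0: 10010
Step 1: G0=1(const) G1=G2|G3=0|1=1 G2=G1&G3=0&1=0 G3=(0+0>=1)=0 G4=0(const) -> 11000
Step 2: G0=1(const) G1=G2|G3=0|0=0 G2=G1&G3=1&0=0 G3=(0+0>=1)=0 G4=0(const) -> 10000
Step 3: G0=1(const) G1=G2|G3=0|0=0 G2=G1&G3=0&0=0 G3=(0+0>=1)=0 G4=0(const) -> 10000
State from step 3 equals state from step 2 -> cycle length 1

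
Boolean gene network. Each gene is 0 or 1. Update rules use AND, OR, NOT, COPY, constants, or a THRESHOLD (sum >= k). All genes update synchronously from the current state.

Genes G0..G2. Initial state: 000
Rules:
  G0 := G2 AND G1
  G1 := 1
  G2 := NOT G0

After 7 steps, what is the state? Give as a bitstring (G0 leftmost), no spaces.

Step 1: G0=G2&G1=0&0=0 G1=1(const) G2=NOT G0=NOT 0=1 -> 011
Step 2: G0=G2&G1=1&1=1 G1=1(const) G2=NOT G0=NOT 0=1 -> 111
Step 3: G0=G2&G1=1&1=1 G1=1(const) G2=NOT G0=NOT 1=0 -> 110
Step 4: G0=G2&G1=0&1=0 G1=1(const) G2=NOT G0=NOT 1=0 -> 010
Step 5: G0=G2&G1=0&1=0 G1=1(const) G2=NOT G0=NOT 0=1 -> 011
Step 6: G0=G2&G1=1&1=1 G1=1(const) G2=NOT G0=NOT 0=1 -> 111
Step 7: G0=G2&G1=1&1=1 G1=1(const) G2=NOT G0=NOT 1=0 -> 110

110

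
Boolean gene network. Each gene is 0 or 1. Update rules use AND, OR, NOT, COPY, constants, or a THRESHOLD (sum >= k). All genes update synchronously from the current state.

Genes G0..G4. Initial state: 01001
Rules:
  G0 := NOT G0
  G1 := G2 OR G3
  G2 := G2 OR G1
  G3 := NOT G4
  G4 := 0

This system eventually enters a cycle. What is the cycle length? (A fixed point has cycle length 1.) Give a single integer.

Answer: 2

Derivation:
Step 0: 01001
Step 1: G0=NOT G0=NOT 0=1 G1=G2|G3=0|0=0 G2=G2|G1=0|1=1 G3=NOT G4=NOT 1=0 G4=0(const) -> 10100
Step 2: G0=NOT G0=NOT 1=0 G1=G2|G3=1|0=1 G2=G2|G1=1|0=1 G3=NOT G4=NOT 0=1 G4=0(const) -> 01110
Step 3: G0=NOT G0=NOT 0=1 G1=G2|G3=1|1=1 G2=G2|G1=1|1=1 G3=NOT G4=NOT 0=1 G4=0(const) -> 11110
Step 4: G0=NOT G0=NOT 1=0 G1=G2|G3=1|1=1 G2=G2|G1=1|1=1 G3=NOT G4=NOT 0=1 G4=0(const) -> 01110
State from step 4 equals state from step 2 -> cycle length 2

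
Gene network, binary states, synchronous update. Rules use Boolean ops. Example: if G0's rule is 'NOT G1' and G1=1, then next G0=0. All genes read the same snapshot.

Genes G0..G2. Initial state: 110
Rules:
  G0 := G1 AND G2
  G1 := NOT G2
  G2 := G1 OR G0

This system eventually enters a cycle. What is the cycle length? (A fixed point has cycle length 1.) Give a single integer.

Answer: 5

Derivation:
Step 0: 110
Step 1: G0=G1&G2=1&0=0 G1=NOT G2=NOT 0=1 G2=G1|G0=1|1=1 -> 011
Step 2: G0=G1&G2=1&1=1 G1=NOT G2=NOT 1=0 G2=G1|G0=1|0=1 -> 101
Step 3: G0=G1&G2=0&1=0 G1=NOT G2=NOT 1=0 G2=G1|G0=0|1=1 -> 001
Step 4: G0=G1&G2=0&1=0 G1=NOT G2=NOT 1=0 G2=G1|G0=0|0=0 -> 000
Step 5: G0=G1&G2=0&0=0 G1=NOT G2=NOT 0=1 G2=G1|G0=0|0=0 -> 010
Step 6: G0=G1&G2=1&0=0 G1=NOT G2=NOT 0=1 G2=G1|G0=1|0=1 -> 011
State from step 6 equals state from step 1 -> cycle length 5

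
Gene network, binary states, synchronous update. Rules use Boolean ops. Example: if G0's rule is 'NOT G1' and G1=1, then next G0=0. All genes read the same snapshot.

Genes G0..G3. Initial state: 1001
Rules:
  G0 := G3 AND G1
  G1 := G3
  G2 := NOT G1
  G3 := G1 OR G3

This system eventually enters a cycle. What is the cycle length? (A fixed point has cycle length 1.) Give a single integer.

Answer: 1

Derivation:
Step 0: 1001
Step 1: G0=G3&G1=1&0=0 G1=G3=1 G2=NOT G1=NOT 0=1 G3=G1|G3=0|1=1 -> 0111
Step 2: G0=G3&G1=1&1=1 G1=G3=1 G2=NOT G1=NOT 1=0 G3=G1|G3=1|1=1 -> 1101
Step 3: G0=G3&G1=1&1=1 G1=G3=1 G2=NOT G1=NOT 1=0 G3=G1|G3=1|1=1 -> 1101
State from step 3 equals state from step 2 -> cycle length 1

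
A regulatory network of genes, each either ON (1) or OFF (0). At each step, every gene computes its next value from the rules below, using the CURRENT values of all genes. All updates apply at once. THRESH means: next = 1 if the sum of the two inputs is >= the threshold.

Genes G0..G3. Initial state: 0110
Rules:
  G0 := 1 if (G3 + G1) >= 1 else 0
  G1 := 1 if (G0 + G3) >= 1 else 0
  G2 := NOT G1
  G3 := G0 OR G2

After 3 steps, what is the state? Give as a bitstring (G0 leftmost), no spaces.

Step 1: G0=(0+1>=1)=1 G1=(0+0>=1)=0 G2=NOT G1=NOT 1=0 G3=G0|G2=0|1=1 -> 1001
Step 2: G0=(1+0>=1)=1 G1=(1+1>=1)=1 G2=NOT G1=NOT 0=1 G3=G0|G2=1|0=1 -> 1111
Step 3: G0=(1+1>=1)=1 G1=(1+1>=1)=1 G2=NOT G1=NOT 1=0 G3=G0|G2=1|1=1 -> 1101

1101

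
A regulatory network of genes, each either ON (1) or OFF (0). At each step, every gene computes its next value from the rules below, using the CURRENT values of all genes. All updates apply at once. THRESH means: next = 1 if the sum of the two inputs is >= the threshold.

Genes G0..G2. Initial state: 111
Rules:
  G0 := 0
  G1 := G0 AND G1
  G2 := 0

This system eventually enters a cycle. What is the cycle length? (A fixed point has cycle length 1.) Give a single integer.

Answer: 1

Derivation:
Step 0: 111
Step 1: G0=0(const) G1=G0&G1=1&1=1 G2=0(const) -> 010
Step 2: G0=0(const) G1=G0&G1=0&1=0 G2=0(const) -> 000
Step 3: G0=0(const) G1=G0&G1=0&0=0 G2=0(const) -> 000
State from step 3 equals state from step 2 -> cycle length 1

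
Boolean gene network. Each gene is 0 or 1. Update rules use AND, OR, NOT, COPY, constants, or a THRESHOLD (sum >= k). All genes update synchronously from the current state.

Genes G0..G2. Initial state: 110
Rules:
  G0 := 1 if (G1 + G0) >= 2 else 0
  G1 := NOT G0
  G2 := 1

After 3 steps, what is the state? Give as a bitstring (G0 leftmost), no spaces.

Step 1: G0=(1+1>=2)=1 G1=NOT G0=NOT 1=0 G2=1(const) -> 101
Step 2: G0=(0+1>=2)=0 G1=NOT G0=NOT 1=0 G2=1(const) -> 001
Step 3: G0=(0+0>=2)=0 G1=NOT G0=NOT 0=1 G2=1(const) -> 011

011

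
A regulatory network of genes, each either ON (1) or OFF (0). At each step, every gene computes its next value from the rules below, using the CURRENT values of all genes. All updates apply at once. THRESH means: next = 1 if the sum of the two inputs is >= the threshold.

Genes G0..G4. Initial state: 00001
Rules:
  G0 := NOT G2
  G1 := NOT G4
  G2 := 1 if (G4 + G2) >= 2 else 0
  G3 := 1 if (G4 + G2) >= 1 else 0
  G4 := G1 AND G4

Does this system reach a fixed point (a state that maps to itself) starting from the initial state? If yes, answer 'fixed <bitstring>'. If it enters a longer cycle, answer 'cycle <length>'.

Answer: fixed 11000

Derivation:
Step 0: 00001
Step 1: G0=NOT G2=NOT 0=1 G1=NOT G4=NOT 1=0 G2=(1+0>=2)=0 G3=(1+0>=1)=1 G4=G1&G4=0&1=0 -> 10010
Step 2: G0=NOT G2=NOT 0=1 G1=NOT G4=NOT 0=1 G2=(0+0>=2)=0 G3=(0+0>=1)=0 G4=G1&G4=0&0=0 -> 11000
Step 3: G0=NOT G2=NOT 0=1 G1=NOT G4=NOT 0=1 G2=(0+0>=2)=0 G3=(0+0>=1)=0 G4=G1&G4=1&0=0 -> 11000
Fixed point reached at step 2: 11000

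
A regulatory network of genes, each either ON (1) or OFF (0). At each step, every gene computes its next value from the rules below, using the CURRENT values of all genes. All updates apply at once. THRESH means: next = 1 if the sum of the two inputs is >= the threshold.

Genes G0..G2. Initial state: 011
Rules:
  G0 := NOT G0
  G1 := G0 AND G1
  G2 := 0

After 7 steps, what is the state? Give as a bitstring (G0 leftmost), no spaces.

Step 1: G0=NOT G0=NOT 0=1 G1=G0&G1=0&1=0 G2=0(const) -> 100
Step 2: G0=NOT G0=NOT 1=0 G1=G0&G1=1&0=0 G2=0(const) -> 000
Step 3: G0=NOT G0=NOT 0=1 G1=G0&G1=0&0=0 G2=0(const) -> 100
Step 4: G0=NOT G0=NOT 1=0 G1=G0&G1=1&0=0 G2=0(const) -> 000
Step 5: G0=NOT G0=NOT 0=1 G1=G0&G1=0&0=0 G2=0(const) -> 100
Step 6: G0=NOT G0=NOT 1=0 G1=G0&G1=1&0=0 G2=0(const) -> 000
Step 7: G0=NOT G0=NOT 0=1 G1=G0&G1=0&0=0 G2=0(const) -> 100

100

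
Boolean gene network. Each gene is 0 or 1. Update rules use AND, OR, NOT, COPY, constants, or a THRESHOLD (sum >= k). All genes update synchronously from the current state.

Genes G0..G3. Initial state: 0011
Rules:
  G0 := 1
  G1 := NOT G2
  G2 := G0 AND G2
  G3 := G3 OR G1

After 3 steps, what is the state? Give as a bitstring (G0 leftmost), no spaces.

Step 1: G0=1(const) G1=NOT G2=NOT 1=0 G2=G0&G2=0&1=0 G3=G3|G1=1|0=1 -> 1001
Step 2: G0=1(const) G1=NOT G2=NOT 0=1 G2=G0&G2=1&0=0 G3=G3|G1=1|0=1 -> 1101
Step 3: G0=1(const) G1=NOT G2=NOT 0=1 G2=G0&G2=1&0=0 G3=G3|G1=1|1=1 -> 1101

1101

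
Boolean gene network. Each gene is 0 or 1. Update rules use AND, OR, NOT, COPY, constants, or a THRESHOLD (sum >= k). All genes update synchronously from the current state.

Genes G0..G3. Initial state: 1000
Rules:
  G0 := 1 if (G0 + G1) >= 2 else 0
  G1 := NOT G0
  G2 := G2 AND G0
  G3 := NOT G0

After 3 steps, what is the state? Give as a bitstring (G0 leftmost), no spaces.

Step 1: G0=(1+0>=2)=0 G1=NOT G0=NOT 1=0 G2=G2&G0=0&1=0 G3=NOT G0=NOT 1=0 -> 0000
Step 2: G0=(0+0>=2)=0 G1=NOT G0=NOT 0=1 G2=G2&G0=0&0=0 G3=NOT G0=NOT 0=1 -> 0101
Step 3: G0=(0+1>=2)=0 G1=NOT G0=NOT 0=1 G2=G2&G0=0&0=0 G3=NOT G0=NOT 0=1 -> 0101

0101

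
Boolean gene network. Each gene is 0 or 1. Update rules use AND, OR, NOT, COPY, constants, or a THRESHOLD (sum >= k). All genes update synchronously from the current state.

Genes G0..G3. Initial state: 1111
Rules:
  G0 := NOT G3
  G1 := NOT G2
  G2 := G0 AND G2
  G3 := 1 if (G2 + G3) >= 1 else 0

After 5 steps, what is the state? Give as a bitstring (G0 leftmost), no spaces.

Step 1: G0=NOT G3=NOT 1=0 G1=NOT G2=NOT 1=0 G2=G0&G2=1&1=1 G3=(1+1>=1)=1 -> 0011
Step 2: G0=NOT G3=NOT 1=0 G1=NOT G2=NOT 1=0 G2=G0&G2=0&1=0 G3=(1+1>=1)=1 -> 0001
Step 3: G0=NOT G3=NOT 1=0 G1=NOT G2=NOT 0=1 G2=G0&G2=0&0=0 G3=(0+1>=1)=1 -> 0101
Step 4: G0=NOT G3=NOT 1=0 G1=NOT G2=NOT 0=1 G2=G0&G2=0&0=0 G3=(0+1>=1)=1 -> 0101
Step 5: G0=NOT G3=NOT 1=0 G1=NOT G2=NOT 0=1 G2=G0&G2=0&0=0 G3=(0+1>=1)=1 -> 0101

0101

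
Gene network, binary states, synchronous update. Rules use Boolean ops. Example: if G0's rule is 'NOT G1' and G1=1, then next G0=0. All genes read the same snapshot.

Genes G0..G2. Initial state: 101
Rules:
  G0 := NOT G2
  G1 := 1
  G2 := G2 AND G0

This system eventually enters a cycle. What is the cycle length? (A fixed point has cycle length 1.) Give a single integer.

Answer: 1

Derivation:
Step 0: 101
Step 1: G0=NOT G2=NOT 1=0 G1=1(const) G2=G2&G0=1&1=1 -> 011
Step 2: G0=NOT G2=NOT 1=0 G1=1(const) G2=G2&G0=1&0=0 -> 010
Step 3: G0=NOT G2=NOT 0=1 G1=1(const) G2=G2&G0=0&0=0 -> 110
Step 4: G0=NOT G2=NOT 0=1 G1=1(const) G2=G2&G0=0&1=0 -> 110
State from step 4 equals state from step 3 -> cycle length 1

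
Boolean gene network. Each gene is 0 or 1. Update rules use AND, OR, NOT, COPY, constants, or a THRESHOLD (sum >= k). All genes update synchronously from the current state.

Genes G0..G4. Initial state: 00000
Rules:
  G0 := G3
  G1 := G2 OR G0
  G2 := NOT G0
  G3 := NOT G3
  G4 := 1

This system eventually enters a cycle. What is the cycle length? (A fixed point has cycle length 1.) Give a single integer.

Step 0: 00000
Step 1: G0=G3=0 G1=G2|G0=0|0=0 G2=NOT G0=NOT 0=1 G3=NOT G3=NOT 0=1 G4=1(const) -> 00111
Step 2: G0=G3=1 G1=G2|G0=1|0=1 G2=NOT G0=NOT 0=1 G3=NOT G3=NOT 1=0 G4=1(const) -> 11101
Step 3: G0=G3=0 G1=G2|G0=1|1=1 G2=NOT G0=NOT 1=0 G3=NOT G3=NOT 0=1 G4=1(const) -> 01011
Step 4: G0=G3=1 G1=G2|G0=0|0=0 G2=NOT G0=NOT 0=1 G3=NOT G3=NOT 1=0 G4=1(const) -> 10101
Step 5: G0=G3=0 G1=G2|G0=1|1=1 G2=NOT G0=NOT 1=0 G3=NOT G3=NOT 0=1 G4=1(const) -> 01011
State from step 5 equals state from step 3 -> cycle length 2

Answer: 2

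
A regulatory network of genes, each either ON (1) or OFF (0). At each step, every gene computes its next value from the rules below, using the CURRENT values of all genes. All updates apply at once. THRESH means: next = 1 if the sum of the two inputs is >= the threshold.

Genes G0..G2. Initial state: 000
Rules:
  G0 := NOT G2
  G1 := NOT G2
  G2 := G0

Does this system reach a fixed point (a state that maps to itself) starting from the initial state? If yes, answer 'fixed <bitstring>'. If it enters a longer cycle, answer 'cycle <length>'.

Step 0: 000
Step 1: G0=NOT G2=NOT 0=1 G1=NOT G2=NOT 0=1 G2=G0=0 -> 110
Step 2: G0=NOT G2=NOT 0=1 G1=NOT G2=NOT 0=1 G2=G0=1 -> 111
Step 3: G0=NOT G2=NOT 1=0 G1=NOT G2=NOT 1=0 G2=G0=1 -> 001
Step 4: G0=NOT G2=NOT 1=0 G1=NOT G2=NOT 1=0 G2=G0=0 -> 000
Cycle of length 4 starting at step 0 -> no fixed point

Answer: cycle 4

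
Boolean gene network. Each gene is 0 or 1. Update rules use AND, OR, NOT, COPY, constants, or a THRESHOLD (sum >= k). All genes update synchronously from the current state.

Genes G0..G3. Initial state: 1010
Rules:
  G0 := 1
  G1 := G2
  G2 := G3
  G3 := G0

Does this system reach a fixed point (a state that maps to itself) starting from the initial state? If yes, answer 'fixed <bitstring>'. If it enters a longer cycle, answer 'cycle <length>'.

Step 0: 1010
Step 1: G0=1(const) G1=G2=1 G2=G3=0 G3=G0=1 -> 1101
Step 2: G0=1(const) G1=G2=0 G2=G3=1 G3=G0=1 -> 1011
Step 3: G0=1(const) G1=G2=1 G2=G3=1 G3=G0=1 -> 1111
Step 4: G0=1(const) G1=G2=1 G2=G3=1 G3=G0=1 -> 1111
Fixed point reached at step 3: 1111

Answer: fixed 1111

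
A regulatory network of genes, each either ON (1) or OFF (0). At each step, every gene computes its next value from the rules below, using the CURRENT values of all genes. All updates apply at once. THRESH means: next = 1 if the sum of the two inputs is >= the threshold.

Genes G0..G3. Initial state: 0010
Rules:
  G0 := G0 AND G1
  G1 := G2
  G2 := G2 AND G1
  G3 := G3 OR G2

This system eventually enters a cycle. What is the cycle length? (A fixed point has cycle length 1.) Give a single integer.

Step 0: 0010
Step 1: G0=G0&G1=0&0=0 G1=G2=1 G2=G2&G1=1&0=0 G3=G3|G2=0|1=1 -> 0101
Step 2: G0=G0&G1=0&1=0 G1=G2=0 G2=G2&G1=0&1=0 G3=G3|G2=1|0=1 -> 0001
Step 3: G0=G0&G1=0&0=0 G1=G2=0 G2=G2&G1=0&0=0 G3=G3|G2=1|0=1 -> 0001
State from step 3 equals state from step 2 -> cycle length 1

Answer: 1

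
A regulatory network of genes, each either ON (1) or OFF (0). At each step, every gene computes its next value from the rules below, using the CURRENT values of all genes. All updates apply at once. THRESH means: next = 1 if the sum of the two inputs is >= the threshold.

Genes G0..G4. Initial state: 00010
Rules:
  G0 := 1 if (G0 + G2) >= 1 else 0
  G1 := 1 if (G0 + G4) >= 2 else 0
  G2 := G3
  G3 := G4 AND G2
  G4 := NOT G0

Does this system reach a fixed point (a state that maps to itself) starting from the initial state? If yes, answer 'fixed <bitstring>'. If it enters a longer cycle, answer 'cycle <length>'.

Answer: fixed 10000

Derivation:
Step 0: 00010
Step 1: G0=(0+0>=1)=0 G1=(0+0>=2)=0 G2=G3=1 G3=G4&G2=0&0=0 G4=NOT G0=NOT 0=1 -> 00101
Step 2: G0=(0+1>=1)=1 G1=(0+1>=2)=0 G2=G3=0 G3=G4&G2=1&1=1 G4=NOT G0=NOT 0=1 -> 10011
Step 3: G0=(1+0>=1)=1 G1=(1+1>=2)=1 G2=G3=1 G3=G4&G2=1&0=0 G4=NOT G0=NOT 1=0 -> 11100
Step 4: G0=(1+1>=1)=1 G1=(1+0>=2)=0 G2=G3=0 G3=G4&G2=0&1=0 G4=NOT G0=NOT 1=0 -> 10000
Step 5: G0=(1+0>=1)=1 G1=(1+0>=2)=0 G2=G3=0 G3=G4&G2=0&0=0 G4=NOT G0=NOT 1=0 -> 10000
Fixed point reached at step 4: 10000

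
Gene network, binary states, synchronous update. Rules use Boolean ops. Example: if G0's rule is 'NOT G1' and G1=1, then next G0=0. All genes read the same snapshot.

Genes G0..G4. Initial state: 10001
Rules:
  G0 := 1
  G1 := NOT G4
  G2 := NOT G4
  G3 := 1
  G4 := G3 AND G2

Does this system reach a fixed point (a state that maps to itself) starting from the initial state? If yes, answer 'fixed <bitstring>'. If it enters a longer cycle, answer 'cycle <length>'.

Step 0: 10001
Step 1: G0=1(const) G1=NOT G4=NOT 1=0 G2=NOT G4=NOT 1=0 G3=1(const) G4=G3&G2=0&0=0 -> 10010
Step 2: G0=1(const) G1=NOT G4=NOT 0=1 G2=NOT G4=NOT 0=1 G3=1(const) G4=G3&G2=1&0=0 -> 11110
Step 3: G0=1(const) G1=NOT G4=NOT 0=1 G2=NOT G4=NOT 0=1 G3=1(const) G4=G3&G2=1&1=1 -> 11111
Step 4: G0=1(const) G1=NOT G4=NOT 1=0 G2=NOT G4=NOT 1=0 G3=1(const) G4=G3&G2=1&1=1 -> 10011
Step 5: G0=1(const) G1=NOT G4=NOT 1=0 G2=NOT G4=NOT 1=0 G3=1(const) G4=G3&G2=1&0=0 -> 10010
Cycle of length 4 starting at step 1 -> no fixed point

Answer: cycle 4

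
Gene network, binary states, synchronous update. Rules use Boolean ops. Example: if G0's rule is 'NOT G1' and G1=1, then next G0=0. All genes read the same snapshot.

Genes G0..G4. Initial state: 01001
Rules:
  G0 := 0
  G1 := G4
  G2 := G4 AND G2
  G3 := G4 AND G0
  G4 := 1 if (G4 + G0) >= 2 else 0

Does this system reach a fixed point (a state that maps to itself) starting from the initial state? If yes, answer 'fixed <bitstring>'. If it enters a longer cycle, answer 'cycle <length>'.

Step 0: 01001
Step 1: G0=0(const) G1=G4=1 G2=G4&G2=1&0=0 G3=G4&G0=1&0=0 G4=(1+0>=2)=0 -> 01000
Step 2: G0=0(const) G1=G4=0 G2=G4&G2=0&0=0 G3=G4&G0=0&0=0 G4=(0+0>=2)=0 -> 00000
Step 3: G0=0(const) G1=G4=0 G2=G4&G2=0&0=0 G3=G4&G0=0&0=0 G4=(0+0>=2)=0 -> 00000
Fixed point reached at step 2: 00000

Answer: fixed 00000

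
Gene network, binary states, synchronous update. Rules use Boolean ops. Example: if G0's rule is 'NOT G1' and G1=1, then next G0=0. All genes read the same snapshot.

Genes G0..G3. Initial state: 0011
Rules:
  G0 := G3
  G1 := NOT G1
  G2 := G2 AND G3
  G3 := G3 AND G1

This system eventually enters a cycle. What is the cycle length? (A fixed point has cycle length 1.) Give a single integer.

Answer: 2

Derivation:
Step 0: 0011
Step 1: G0=G3=1 G1=NOT G1=NOT 0=1 G2=G2&G3=1&1=1 G3=G3&G1=1&0=0 -> 1110
Step 2: G0=G3=0 G1=NOT G1=NOT 1=0 G2=G2&G3=1&0=0 G3=G3&G1=0&1=0 -> 0000
Step 3: G0=G3=0 G1=NOT G1=NOT 0=1 G2=G2&G3=0&0=0 G3=G3&G1=0&0=0 -> 0100
Step 4: G0=G3=0 G1=NOT G1=NOT 1=0 G2=G2&G3=0&0=0 G3=G3&G1=0&1=0 -> 0000
State from step 4 equals state from step 2 -> cycle length 2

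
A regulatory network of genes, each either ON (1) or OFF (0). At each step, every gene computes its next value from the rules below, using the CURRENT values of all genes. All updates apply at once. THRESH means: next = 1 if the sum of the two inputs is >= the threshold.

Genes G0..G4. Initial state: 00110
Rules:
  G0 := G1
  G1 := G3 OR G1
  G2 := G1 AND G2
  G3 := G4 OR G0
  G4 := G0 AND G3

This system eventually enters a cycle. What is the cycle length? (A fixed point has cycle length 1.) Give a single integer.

Step 0: 00110
Step 1: G0=G1=0 G1=G3|G1=1|0=1 G2=G1&G2=0&1=0 G3=G4|G0=0|0=0 G4=G0&G3=0&1=0 -> 01000
Step 2: G0=G1=1 G1=G3|G1=0|1=1 G2=G1&G2=1&0=0 G3=G4|G0=0|0=0 G4=G0&G3=0&0=0 -> 11000
Step 3: G0=G1=1 G1=G3|G1=0|1=1 G2=G1&G2=1&0=0 G3=G4|G0=0|1=1 G4=G0&G3=1&0=0 -> 11010
Step 4: G0=G1=1 G1=G3|G1=1|1=1 G2=G1&G2=1&0=0 G3=G4|G0=0|1=1 G4=G0&G3=1&1=1 -> 11011
Step 5: G0=G1=1 G1=G3|G1=1|1=1 G2=G1&G2=1&0=0 G3=G4|G0=1|1=1 G4=G0&G3=1&1=1 -> 11011
State from step 5 equals state from step 4 -> cycle length 1

Answer: 1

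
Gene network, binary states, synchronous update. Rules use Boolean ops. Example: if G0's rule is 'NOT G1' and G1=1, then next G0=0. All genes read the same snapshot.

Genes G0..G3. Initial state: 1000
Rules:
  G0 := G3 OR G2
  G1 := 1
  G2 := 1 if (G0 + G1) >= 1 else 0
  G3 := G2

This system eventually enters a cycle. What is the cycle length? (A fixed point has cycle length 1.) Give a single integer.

Answer: 1

Derivation:
Step 0: 1000
Step 1: G0=G3|G2=0|0=0 G1=1(const) G2=(1+0>=1)=1 G3=G2=0 -> 0110
Step 2: G0=G3|G2=0|1=1 G1=1(const) G2=(0+1>=1)=1 G3=G2=1 -> 1111
Step 3: G0=G3|G2=1|1=1 G1=1(const) G2=(1+1>=1)=1 G3=G2=1 -> 1111
State from step 3 equals state from step 2 -> cycle length 1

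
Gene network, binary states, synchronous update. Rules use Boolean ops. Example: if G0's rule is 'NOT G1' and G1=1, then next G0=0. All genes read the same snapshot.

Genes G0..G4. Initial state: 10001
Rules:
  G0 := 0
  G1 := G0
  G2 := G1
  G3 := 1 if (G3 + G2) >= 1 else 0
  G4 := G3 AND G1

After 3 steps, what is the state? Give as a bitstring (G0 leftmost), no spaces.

Step 1: G0=0(const) G1=G0=1 G2=G1=0 G3=(0+0>=1)=0 G4=G3&G1=0&0=0 -> 01000
Step 2: G0=0(const) G1=G0=0 G2=G1=1 G3=(0+0>=1)=0 G4=G3&G1=0&1=0 -> 00100
Step 3: G0=0(const) G1=G0=0 G2=G1=0 G3=(0+1>=1)=1 G4=G3&G1=0&0=0 -> 00010

00010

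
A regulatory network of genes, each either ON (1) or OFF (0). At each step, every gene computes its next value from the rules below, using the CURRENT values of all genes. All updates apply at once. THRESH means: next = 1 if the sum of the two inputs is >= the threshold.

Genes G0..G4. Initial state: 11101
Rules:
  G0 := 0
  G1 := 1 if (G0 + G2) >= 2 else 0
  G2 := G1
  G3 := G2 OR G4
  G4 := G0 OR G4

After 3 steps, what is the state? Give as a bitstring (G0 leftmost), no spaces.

Step 1: G0=0(const) G1=(1+1>=2)=1 G2=G1=1 G3=G2|G4=1|1=1 G4=G0|G4=1|1=1 -> 01111
Step 2: G0=0(const) G1=(0+1>=2)=0 G2=G1=1 G3=G2|G4=1|1=1 G4=G0|G4=0|1=1 -> 00111
Step 3: G0=0(const) G1=(0+1>=2)=0 G2=G1=0 G3=G2|G4=1|1=1 G4=G0|G4=0|1=1 -> 00011

00011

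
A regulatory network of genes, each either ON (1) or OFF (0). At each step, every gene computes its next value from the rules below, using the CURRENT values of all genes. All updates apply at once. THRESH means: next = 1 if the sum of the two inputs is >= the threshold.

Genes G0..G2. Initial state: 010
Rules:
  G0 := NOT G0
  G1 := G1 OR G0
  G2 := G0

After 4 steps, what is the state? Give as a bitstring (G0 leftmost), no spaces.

Step 1: G0=NOT G0=NOT 0=1 G1=G1|G0=1|0=1 G2=G0=0 -> 110
Step 2: G0=NOT G0=NOT 1=0 G1=G1|G0=1|1=1 G2=G0=1 -> 011
Step 3: G0=NOT G0=NOT 0=1 G1=G1|G0=1|0=1 G2=G0=0 -> 110
Step 4: G0=NOT G0=NOT 1=0 G1=G1|G0=1|1=1 G2=G0=1 -> 011

011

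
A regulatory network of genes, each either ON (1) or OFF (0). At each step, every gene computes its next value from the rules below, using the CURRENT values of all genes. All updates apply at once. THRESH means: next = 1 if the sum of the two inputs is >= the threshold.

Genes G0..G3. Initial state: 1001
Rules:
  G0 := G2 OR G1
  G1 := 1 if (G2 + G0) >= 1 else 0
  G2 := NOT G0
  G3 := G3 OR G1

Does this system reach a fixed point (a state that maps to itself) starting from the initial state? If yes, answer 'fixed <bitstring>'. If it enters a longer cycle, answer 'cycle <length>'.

Answer: fixed 1101

Derivation:
Step 0: 1001
Step 1: G0=G2|G1=0|0=0 G1=(0+1>=1)=1 G2=NOT G0=NOT 1=0 G3=G3|G1=1|0=1 -> 0101
Step 2: G0=G2|G1=0|1=1 G1=(0+0>=1)=0 G2=NOT G0=NOT 0=1 G3=G3|G1=1|1=1 -> 1011
Step 3: G0=G2|G1=1|0=1 G1=(1+1>=1)=1 G2=NOT G0=NOT 1=0 G3=G3|G1=1|0=1 -> 1101
Step 4: G0=G2|G1=0|1=1 G1=(0+1>=1)=1 G2=NOT G0=NOT 1=0 G3=G3|G1=1|1=1 -> 1101
Fixed point reached at step 3: 1101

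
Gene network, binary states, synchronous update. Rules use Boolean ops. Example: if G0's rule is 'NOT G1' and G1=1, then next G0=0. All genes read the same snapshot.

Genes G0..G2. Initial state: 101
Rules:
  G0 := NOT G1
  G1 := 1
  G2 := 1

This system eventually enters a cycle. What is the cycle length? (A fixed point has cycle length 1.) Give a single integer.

Answer: 1

Derivation:
Step 0: 101
Step 1: G0=NOT G1=NOT 0=1 G1=1(const) G2=1(const) -> 111
Step 2: G0=NOT G1=NOT 1=0 G1=1(const) G2=1(const) -> 011
Step 3: G0=NOT G1=NOT 1=0 G1=1(const) G2=1(const) -> 011
State from step 3 equals state from step 2 -> cycle length 1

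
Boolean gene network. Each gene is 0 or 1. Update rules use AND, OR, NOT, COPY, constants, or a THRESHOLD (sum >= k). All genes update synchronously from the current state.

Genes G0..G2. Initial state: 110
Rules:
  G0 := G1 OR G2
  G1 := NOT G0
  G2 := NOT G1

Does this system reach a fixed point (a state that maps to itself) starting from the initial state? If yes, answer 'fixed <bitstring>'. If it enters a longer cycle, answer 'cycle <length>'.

Step 0: 110
Step 1: G0=G1|G2=1|0=1 G1=NOT G0=NOT 1=0 G2=NOT G1=NOT 1=0 -> 100
Step 2: G0=G1|G2=0|0=0 G1=NOT G0=NOT 1=0 G2=NOT G1=NOT 0=1 -> 001
Step 3: G0=G1|G2=0|1=1 G1=NOT G0=NOT 0=1 G2=NOT G1=NOT 0=1 -> 111
Step 4: G0=G1|G2=1|1=1 G1=NOT G0=NOT 1=0 G2=NOT G1=NOT 1=0 -> 100
Cycle of length 3 starting at step 1 -> no fixed point

Answer: cycle 3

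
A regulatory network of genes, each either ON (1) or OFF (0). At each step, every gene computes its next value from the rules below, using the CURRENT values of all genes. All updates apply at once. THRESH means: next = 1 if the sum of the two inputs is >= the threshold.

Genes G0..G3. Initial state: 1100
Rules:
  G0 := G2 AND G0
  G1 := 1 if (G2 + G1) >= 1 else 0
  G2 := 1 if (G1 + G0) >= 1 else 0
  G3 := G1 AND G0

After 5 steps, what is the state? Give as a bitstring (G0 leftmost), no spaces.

Step 1: G0=G2&G0=0&1=0 G1=(0+1>=1)=1 G2=(1+1>=1)=1 G3=G1&G0=1&1=1 -> 0111
Step 2: G0=G2&G0=1&0=0 G1=(1+1>=1)=1 G2=(1+0>=1)=1 G3=G1&G0=1&0=0 -> 0110
Step 3: G0=G2&G0=1&0=0 G1=(1+1>=1)=1 G2=(1+0>=1)=1 G3=G1&G0=1&0=0 -> 0110
Step 4: G0=G2&G0=1&0=0 G1=(1+1>=1)=1 G2=(1+0>=1)=1 G3=G1&G0=1&0=0 -> 0110
Step 5: G0=G2&G0=1&0=0 G1=(1+1>=1)=1 G2=(1+0>=1)=1 G3=G1&G0=1&0=0 -> 0110

0110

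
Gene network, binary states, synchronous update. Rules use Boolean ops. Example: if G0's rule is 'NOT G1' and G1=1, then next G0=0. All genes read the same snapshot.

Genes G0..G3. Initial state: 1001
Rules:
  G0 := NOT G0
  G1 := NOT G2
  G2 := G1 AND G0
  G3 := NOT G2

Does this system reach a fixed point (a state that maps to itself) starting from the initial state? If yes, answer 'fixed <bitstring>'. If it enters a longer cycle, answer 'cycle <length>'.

Answer: cycle 4

Derivation:
Step 0: 1001
Step 1: G0=NOT G0=NOT 1=0 G1=NOT G2=NOT 0=1 G2=G1&G0=0&1=0 G3=NOT G2=NOT 0=1 -> 0101
Step 2: G0=NOT G0=NOT 0=1 G1=NOT G2=NOT 0=1 G2=G1&G0=1&0=0 G3=NOT G2=NOT 0=1 -> 1101
Step 3: G0=NOT G0=NOT 1=0 G1=NOT G2=NOT 0=1 G2=G1&G0=1&1=1 G3=NOT G2=NOT 0=1 -> 0111
Step 4: G0=NOT G0=NOT 0=1 G1=NOT G2=NOT 1=0 G2=G1&G0=1&0=0 G3=NOT G2=NOT 1=0 -> 1000
Step 5: G0=NOT G0=NOT 1=0 G1=NOT G2=NOT 0=1 G2=G1&G0=0&1=0 G3=NOT G2=NOT 0=1 -> 0101
Cycle of length 4 starting at step 1 -> no fixed point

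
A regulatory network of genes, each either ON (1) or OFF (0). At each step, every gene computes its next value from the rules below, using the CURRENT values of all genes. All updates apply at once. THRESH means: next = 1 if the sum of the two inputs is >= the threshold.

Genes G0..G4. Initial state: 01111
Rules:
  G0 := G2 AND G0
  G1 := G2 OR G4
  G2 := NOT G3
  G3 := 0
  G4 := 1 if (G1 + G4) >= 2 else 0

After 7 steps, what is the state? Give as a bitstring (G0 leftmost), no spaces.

Step 1: G0=G2&G0=1&0=0 G1=G2|G4=1|1=1 G2=NOT G3=NOT 1=0 G3=0(const) G4=(1+1>=2)=1 -> 01001
Step 2: G0=G2&G0=0&0=0 G1=G2|G4=0|1=1 G2=NOT G3=NOT 0=1 G3=0(const) G4=(1+1>=2)=1 -> 01101
Step 3: G0=G2&G0=1&0=0 G1=G2|G4=1|1=1 G2=NOT G3=NOT 0=1 G3=0(const) G4=(1+1>=2)=1 -> 01101
Step 4: G0=G2&G0=1&0=0 G1=G2|G4=1|1=1 G2=NOT G3=NOT 0=1 G3=0(const) G4=(1+1>=2)=1 -> 01101
Step 5: G0=G2&G0=1&0=0 G1=G2|G4=1|1=1 G2=NOT G3=NOT 0=1 G3=0(const) G4=(1+1>=2)=1 -> 01101
Step 6: G0=G2&G0=1&0=0 G1=G2|G4=1|1=1 G2=NOT G3=NOT 0=1 G3=0(const) G4=(1+1>=2)=1 -> 01101
Step 7: G0=G2&G0=1&0=0 G1=G2|G4=1|1=1 G2=NOT G3=NOT 0=1 G3=0(const) G4=(1+1>=2)=1 -> 01101

01101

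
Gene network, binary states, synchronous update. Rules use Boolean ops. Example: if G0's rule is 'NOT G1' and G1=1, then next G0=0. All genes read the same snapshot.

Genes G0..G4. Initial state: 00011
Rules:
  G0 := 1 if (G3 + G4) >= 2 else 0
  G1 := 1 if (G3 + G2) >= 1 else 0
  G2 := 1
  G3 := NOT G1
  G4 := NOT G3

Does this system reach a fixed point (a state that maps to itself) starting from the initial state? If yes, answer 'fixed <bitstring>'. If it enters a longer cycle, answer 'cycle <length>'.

Step 0: 00011
Step 1: G0=(1+1>=2)=1 G1=(1+0>=1)=1 G2=1(const) G3=NOT G1=NOT 0=1 G4=NOT G3=NOT 1=0 -> 11110
Step 2: G0=(1+0>=2)=0 G1=(1+1>=1)=1 G2=1(const) G3=NOT G1=NOT 1=0 G4=NOT G3=NOT 1=0 -> 01100
Step 3: G0=(0+0>=2)=0 G1=(0+1>=1)=1 G2=1(const) G3=NOT G1=NOT 1=0 G4=NOT G3=NOT 0=1 -> 01101
Step 4: G0=(0+1>=2)=0 G1=(0+1>=1)=1 G2=1(const) G3=NOT G1=NOT 1=0 G4=NOT G3=NOT 0=1 -> 01101
Fixed point reached at step 3: 01101

Answer: fixed 01101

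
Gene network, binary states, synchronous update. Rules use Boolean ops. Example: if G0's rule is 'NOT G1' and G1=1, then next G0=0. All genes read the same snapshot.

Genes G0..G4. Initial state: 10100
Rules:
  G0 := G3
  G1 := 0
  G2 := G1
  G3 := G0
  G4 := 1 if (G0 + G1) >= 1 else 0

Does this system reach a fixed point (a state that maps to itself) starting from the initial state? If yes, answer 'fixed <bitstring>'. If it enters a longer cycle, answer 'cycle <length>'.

Answer: cycle 2

Derivation:
Step 0: 10100
Step 1: G0=G3=0 G1=0(const) G2=G1=0 G3=G0=1 G4=(1+0>=1)=1 -> 00011
Step 2: G0=G3=1 G1=0(const) G2=G1=0 G3=G0=0 G4=(0+0>=1)=0 -> 10000
Step 3: G0=G3=0 G1=0(const) G2=G1=0 G3=G0=1 G4=(1+0>=1)=1 -> 00011
Cycle of length 2 starting at step 1 -> no fixed point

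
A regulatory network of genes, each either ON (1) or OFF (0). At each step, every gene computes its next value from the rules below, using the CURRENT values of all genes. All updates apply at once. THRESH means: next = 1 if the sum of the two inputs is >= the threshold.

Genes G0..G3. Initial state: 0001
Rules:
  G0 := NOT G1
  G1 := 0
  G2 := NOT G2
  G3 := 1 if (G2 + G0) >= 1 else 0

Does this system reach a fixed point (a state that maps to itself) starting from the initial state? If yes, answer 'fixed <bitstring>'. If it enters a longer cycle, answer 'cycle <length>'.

Answer: cycle 2

Derivation:
Step 0: 0001
Step 1: G0=NOT G1=NOT 0=1 G1=0(const) G2=NOT G2=NOT 0=1 G3=(0+0>=1)=0 -> 1010
Step 2: G0=NOT G1=NOT 0=1 G1=0(const) G2=NOT G2=NOT 1=0 G3=(1+1>=1)=1 -> 1001
Step 3: G0=NOT G1=NOT 0=1 G1=0(const) G2=NOT G2=NOT 0=1 G3=(0+1>=1)=1 -> 1011
Step 4: G0=NOT G1=NOT 0=1 G1=0(const) G2=NOT G2=NOT 1=0 G3=(1+1>=1)=1 -> 1001
Cycle of length 2 starting at step 2 -> no fixed point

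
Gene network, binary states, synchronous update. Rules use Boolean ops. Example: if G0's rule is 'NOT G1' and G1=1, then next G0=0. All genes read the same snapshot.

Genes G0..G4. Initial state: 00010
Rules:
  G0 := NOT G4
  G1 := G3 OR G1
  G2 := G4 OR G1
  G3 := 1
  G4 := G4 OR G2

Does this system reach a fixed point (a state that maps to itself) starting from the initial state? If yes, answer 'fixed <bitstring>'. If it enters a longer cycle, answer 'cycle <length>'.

Step 0: 00010
Step 1: G0=NOT G4=NOT 0=1 G1=G3|G1=1|0=1 G2=G4|G1=0|0=0 G3=1(const) G4=G4|G2=0|0=0 -> 11010
Step 2: G0=NOT G4=NOT 0=1 G1=G3|G1=1|1=1 G2=G4|G1=0|1=1 G3=1(const) G4=G4|G2=0|0=0 -> 11110
Step 3: G0=NOT G4=NOT 0=1 G1=G3|G1=1|1=1 G2=G4|G1=0|1=1 G3=1(const) G4=G4|G2=0|1=1 -> 11111
Step 4: G0=NOT G4=NOT 1=0 G1=G3|G1=1|1=1 G2=G4|G1=1|1=1 G3=1(const) G4=G4|G2=1|1=1 -> 01111
Step 5: G0=NOT G4=NOT 1=0 G1=G3|G1=1|1=1 G2=G4|G1=1|1=1 G3=1(const) G4=G4|G2=1|1=1 -> 01111
Fixed point reached at step 4: 01111

Answer: fixed 01111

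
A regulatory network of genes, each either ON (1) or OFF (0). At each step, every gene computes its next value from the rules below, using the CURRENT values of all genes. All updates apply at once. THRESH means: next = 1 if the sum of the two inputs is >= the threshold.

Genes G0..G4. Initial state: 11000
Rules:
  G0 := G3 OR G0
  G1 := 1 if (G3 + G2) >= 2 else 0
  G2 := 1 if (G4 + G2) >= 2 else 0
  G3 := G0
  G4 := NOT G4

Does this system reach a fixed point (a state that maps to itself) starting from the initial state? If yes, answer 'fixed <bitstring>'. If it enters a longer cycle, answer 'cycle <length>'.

Step 0: 11000
Step 1: G0=G3|G0=0|1=1 G1=(0+0>=2)=0 G2=(0+0>=2)=0 G3=G0=1 G4=NOT G4=NOT 0=1 -> 10011
Step 2: G0=G3|G0=1|1=1 G1=(1+0>=2)=0 G2=(1+0>=2)=0 G3=G0=1 G4=NOT G4=NOT 1=0 -> 10010
Step 3: G0=G3|G0=1|1=1 G1=(1+0>=2)=0 G2=(0+0>=2)=0 G3=G0=1 G4=NOT G4=NOT 0=1 -> 10011
Cycle of length 2 starting at step 1 -> no fixed point

Answer: cycle 2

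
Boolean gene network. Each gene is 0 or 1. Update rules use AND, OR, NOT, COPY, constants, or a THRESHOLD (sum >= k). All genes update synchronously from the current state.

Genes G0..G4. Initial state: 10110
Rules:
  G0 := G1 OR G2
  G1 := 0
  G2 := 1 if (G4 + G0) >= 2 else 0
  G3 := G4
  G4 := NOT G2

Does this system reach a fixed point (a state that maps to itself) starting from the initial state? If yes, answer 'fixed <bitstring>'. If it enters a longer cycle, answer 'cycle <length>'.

Answer: fixed 00011

Derivation:
Step 0: 10110
Step 1: G0=G1|G2=0|1=1 G1=0(const) G2=(0+1>=2)=0 G3=G4=0 G4=NOT G2=NOT 1=0 -> 10000
Step 2: G0=G1|G2=0|0=0 G1=0(const) G2=(0+1>=2)=0 G3=G4=0 G4=NOT G2=NOT 0=1 -> 00001
Step 3: G0=G1|G2=0|0=0 G1=0(const) G2=(1+0>=2)=0 G3=G4=1 G4=NOT G2=NOT 0=1 -> 00011
Step 4: G0=G1|G2=0|0=0 G1=0(const) G2=(1+0>=2)=0 G3=G4=1 G4=NOT G2=NOT 0=1 -> 00011
Fixed point reached at step 3: 00011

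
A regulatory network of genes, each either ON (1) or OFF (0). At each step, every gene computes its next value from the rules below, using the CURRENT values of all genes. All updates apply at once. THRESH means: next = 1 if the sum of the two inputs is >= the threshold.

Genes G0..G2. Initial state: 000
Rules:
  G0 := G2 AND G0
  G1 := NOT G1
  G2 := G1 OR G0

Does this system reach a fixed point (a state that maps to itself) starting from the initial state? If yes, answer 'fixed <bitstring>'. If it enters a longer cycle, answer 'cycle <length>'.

Step 0: 000
Step 1: G0=G2&G0=0&0=0 G1=NOT G1=NOT 0=1 G2=G1|G0=0|0=0 -> 010
Step 2: G0=G2&G0=0&0=0 G1=NOT G1=NOT 1=0 G2=G1|G0=1|0=1 -> 001
Step 3: G0=G2&G0=1&0=0 G1=NOT G1=NOT 0=1 G2=G1|G0=0|0=0 -> 010
Cycle of length 2 starting at step 1 -> no fixed point

Answer: cycle 2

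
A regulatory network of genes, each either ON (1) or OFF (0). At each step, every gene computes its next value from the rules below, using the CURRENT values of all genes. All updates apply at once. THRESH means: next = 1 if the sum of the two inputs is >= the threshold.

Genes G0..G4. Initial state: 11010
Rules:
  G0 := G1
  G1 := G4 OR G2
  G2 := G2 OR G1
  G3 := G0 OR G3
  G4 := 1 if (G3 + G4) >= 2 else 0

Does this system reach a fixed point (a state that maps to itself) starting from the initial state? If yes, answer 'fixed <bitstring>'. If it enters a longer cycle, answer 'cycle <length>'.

Answer: fixed 11110

Derivation:
Step 0: 11010
Step 1: G0=G1=1 G1=G4|G2=0|0=0 G2=G2|G1=0|1=1 G3=G0|G3=1|1=1 G4=(1+0>=2)=0 -> 10110
Step 2: G0=G1=0 G1=G4|G2=0|1=1 G2=G2|G1=1|0=1 G3=G0|G3=1|1=1 G4=(1+0>=2)=0 -> 01110
Step 3: G0=G1=1 G1=G4|G2=0|1=1 G2=G2|G1=1|1=1 G3=G0|G3=0|1=1 G4=(1+0>=2)=0 -> 11110
Step 4: G0=G1=1 G1=G4|G2=0|1=1 G2=G2|G1=1|1=1 G3=G0|G3=1|1=1 G4=(1+0>=2)=0 -> 11110
Fixed point reached at step 3: 11110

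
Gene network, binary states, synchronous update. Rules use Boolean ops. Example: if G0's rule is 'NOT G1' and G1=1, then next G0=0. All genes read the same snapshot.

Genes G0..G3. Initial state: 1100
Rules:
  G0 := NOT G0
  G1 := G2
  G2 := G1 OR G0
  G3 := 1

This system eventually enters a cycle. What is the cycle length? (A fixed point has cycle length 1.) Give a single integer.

Answer: 2

Derivation:
Step 0: 1100
Step 1: G0=NOT G0=NOT 1=0 G1=G2=0 G2=G1|G0=1|1=1 G3=1(const) -> 0011
Step 2: G0=NOT G0=NOT 0=1 G1=G2=1 G2=G1|G0=0|0=0 G3=1(const) -> 1101
Step 3: G0=NOT G0=NOT 1=0 G1=G2=0 G2=G1|G0=1|1=1 G3=1(const) -> 0011
State from step 3 equals state from step 1 -> cycle length 2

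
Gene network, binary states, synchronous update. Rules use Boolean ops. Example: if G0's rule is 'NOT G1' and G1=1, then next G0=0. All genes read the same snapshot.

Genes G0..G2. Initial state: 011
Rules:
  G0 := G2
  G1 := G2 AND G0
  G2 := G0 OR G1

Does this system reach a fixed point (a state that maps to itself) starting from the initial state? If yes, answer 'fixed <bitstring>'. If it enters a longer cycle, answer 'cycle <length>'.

Answer: fixed 111

Derivation:
Step 0: 011
Step 1: G0=G2=1 G1=G2&G0=1&0=0 G2=G0|G1=0|1=1 -> 101
Step 2: G0=G2=1 G1=G2&G0=1&1=1 G2=G0|G1=1|0=1 -> 111
Step 3: G0=G2=1 G1=G2&G0=1&1=1 G2=G0|G1=1|1=1 -> 111
Fixed point reached at step 2: 111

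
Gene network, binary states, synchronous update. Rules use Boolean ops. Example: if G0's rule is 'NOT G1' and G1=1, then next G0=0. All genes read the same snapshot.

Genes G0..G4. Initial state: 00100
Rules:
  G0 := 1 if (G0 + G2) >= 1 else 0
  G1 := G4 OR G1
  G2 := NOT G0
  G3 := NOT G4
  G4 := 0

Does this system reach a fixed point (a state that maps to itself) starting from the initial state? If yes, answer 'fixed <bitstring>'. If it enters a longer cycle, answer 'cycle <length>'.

Step 0: 00100
Step 1: G0=(0+1>=1)=1 G1=G4|G1=0|0=0 G2=NOT G0=NOT 0=1 G3=NOT G4=NOT 0=1 G4=0(const) -> 10110
Step 2: G0=(1+1>=1)=1 G1=G4|G1=0|0=0 G2=NOT G0=NOT 1=0 G3=NOT G4=NOT 0=1 G4=0(const) -> 10010
Step 3: G0=(1+0>=1)=1 G1=G4|G1=0|0=0 G2=NOT G0=NOT 1=0 G3=NOT G4=NOT 0=1 G4=0(const) -> 10010
Fixed point reached at step 2: 10010

Answer: fixed 10010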